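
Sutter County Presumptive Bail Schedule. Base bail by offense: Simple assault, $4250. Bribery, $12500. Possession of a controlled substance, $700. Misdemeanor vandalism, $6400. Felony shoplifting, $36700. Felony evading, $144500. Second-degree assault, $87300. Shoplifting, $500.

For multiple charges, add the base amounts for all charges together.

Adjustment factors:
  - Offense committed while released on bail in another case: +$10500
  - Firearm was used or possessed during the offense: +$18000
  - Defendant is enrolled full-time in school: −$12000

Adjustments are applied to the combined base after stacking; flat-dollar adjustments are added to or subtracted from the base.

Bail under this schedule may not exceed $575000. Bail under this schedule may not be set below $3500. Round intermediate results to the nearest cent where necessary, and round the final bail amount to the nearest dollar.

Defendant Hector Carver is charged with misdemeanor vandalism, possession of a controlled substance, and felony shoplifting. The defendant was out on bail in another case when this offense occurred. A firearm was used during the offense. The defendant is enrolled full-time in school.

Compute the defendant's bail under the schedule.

$60300

Base amounts from the schedule: misdemeanor vandalism $6400; possession of a controlled substance $700; felony shoplifting $36700.
Stacking rule: sum of all bases. $6400 + $700 + $36700 = $43800.
Offense committed while released on bail in another case (+$10500 flat): $43800 + $10500 = $54300.
Firearm was used or possessed during the offense (+$18000 flat): $54300 + $18000 = $72300.
Defendant is enrolled full-time in school (−$12000 flat): $72300 − $12000 = $60300.
$60300 is within the $575000 maximum.
$60300 is at or above the $3500 minimum.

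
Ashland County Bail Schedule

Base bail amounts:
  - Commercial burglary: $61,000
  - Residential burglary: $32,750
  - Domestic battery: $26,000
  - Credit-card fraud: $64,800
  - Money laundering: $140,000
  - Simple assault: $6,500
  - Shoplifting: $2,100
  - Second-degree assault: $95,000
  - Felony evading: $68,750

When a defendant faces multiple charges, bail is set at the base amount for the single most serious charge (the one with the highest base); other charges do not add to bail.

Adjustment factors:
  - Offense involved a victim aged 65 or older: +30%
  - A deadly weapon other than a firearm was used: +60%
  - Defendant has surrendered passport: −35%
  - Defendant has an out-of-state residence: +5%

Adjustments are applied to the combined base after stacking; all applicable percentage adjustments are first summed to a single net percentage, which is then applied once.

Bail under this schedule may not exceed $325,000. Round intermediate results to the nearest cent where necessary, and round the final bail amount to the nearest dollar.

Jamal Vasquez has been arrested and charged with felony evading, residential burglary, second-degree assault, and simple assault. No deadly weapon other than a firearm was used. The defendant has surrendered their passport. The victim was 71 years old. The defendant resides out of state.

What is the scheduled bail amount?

$95,000

Base amounts from the schedule: felony evading $68,750; residential burglary $32,750; second-degree assault $95,000; simple assault $6,500.
Stacking rule: use the highest base only. Highest is second-degree assault at $95,000. Combined base = $95,000.
Net percentage adjustment: +30% −35% +5% = +0%. $95,000 × 1 = $95,000.
$95,000 is within the $325,000 maximum.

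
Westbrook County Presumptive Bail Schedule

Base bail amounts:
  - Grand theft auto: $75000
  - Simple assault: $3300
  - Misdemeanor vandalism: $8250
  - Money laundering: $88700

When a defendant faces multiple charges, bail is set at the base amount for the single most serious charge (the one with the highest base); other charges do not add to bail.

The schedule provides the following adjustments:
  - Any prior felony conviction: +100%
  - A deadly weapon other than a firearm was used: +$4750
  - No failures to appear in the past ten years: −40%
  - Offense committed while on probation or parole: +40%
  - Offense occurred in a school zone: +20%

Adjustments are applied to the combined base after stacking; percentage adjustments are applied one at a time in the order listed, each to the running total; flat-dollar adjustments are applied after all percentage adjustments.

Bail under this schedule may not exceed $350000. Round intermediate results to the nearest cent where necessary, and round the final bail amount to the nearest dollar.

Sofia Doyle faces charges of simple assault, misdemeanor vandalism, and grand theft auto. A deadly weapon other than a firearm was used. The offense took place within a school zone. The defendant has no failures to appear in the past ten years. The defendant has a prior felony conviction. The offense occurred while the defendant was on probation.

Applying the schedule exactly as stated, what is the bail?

$155950

Base amounts from the schedule: simple assault $3300; misdemeanor vandalism $8250; grand theft auto $75000.
Stacking rule: use the highest base only. Highest is grand theft auto at $75000. Combined base = $75000.
Any prior felony conviction (+100%): $75000 × 2 = $150000.
No failures to appear in the past ten years (−40%): $150000 × 0.6 = $90000.
Offense committed while on probation or parole (+40%): $90000 × 1.4 = $126000.
Offense occurred in a school zone (+20%): $126000 × 1.2 = $151200.
A deadly weapon other than a firearm was used (+$4750 flat): $151200 + $4750 = $155950.
$155950 is within the $350000 maximum.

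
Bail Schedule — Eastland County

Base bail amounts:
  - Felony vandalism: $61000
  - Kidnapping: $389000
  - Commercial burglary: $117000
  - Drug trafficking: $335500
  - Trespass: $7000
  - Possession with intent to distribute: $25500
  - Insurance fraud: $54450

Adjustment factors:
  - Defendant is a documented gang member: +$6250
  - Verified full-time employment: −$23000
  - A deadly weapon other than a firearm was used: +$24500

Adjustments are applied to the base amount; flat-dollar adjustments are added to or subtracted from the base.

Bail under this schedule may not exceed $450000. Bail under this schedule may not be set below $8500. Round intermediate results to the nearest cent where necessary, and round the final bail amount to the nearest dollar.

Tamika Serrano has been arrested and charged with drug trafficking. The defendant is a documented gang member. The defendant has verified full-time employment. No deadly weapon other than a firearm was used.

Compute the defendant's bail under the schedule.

Base amounts from the schedule: drug trafficking $335500.
Single charge. Combined base = $335500.
Defendant is a documented gang member (+$6250 flat): $335500 + $6250 = $341750.
Verified full-time employment (−$23000 flat): $341750 − $23000 = $318750.
$318750 is within the $450000 maximum.
$318750 is at or above the $8500 minimum.

$318750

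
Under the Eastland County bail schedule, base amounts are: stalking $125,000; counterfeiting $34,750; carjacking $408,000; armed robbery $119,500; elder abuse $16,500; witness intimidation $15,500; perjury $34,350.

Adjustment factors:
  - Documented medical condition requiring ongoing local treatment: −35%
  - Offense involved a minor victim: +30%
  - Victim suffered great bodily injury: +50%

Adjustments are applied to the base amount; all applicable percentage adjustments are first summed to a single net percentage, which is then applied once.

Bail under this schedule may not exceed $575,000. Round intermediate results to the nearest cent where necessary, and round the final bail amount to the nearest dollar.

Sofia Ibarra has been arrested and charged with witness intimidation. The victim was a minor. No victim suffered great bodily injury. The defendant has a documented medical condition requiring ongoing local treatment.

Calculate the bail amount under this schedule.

Base amounts from the schedule: witness intimidation $15,500.
Single charge. Combined base = $15,500.
Net percentage adjustment: −35% +30% = −5%. $15,500 × 0.95 = $14,725.
$14,725 is within the $575,000 maximum.

$14,725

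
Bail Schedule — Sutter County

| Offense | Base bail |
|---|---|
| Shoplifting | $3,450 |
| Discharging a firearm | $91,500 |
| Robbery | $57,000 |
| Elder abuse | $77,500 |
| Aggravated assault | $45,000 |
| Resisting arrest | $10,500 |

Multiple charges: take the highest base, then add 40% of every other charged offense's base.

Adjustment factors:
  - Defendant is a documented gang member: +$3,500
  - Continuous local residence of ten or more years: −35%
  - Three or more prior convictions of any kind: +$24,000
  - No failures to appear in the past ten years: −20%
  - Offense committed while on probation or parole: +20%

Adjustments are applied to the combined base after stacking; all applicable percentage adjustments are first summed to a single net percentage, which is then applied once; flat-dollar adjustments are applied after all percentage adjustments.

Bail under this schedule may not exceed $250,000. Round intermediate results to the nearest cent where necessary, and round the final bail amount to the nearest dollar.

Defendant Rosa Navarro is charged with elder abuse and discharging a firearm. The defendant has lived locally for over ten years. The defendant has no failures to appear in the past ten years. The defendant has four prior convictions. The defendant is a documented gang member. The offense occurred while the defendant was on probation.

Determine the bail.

$107,125

Base amounts from the schedule: elder abuse $77,500; discharging a firearm $91,500.
Stacking rule: highest base plus 40% of each additional charge. Highest is discharging a firearm at $91,500. Additional: $77,500 × 40% = $31,000. Combined base = $91,500 + $31,000 = $122,500.
Net percentage adjustment: −35% −20% +20% = −35%. $122,500 × 0.65 = $79,625.
Defendant is a documented gang member (+$3,500 flat): $79,625 + $3,500 = $83,125.
Three or more prior convictions of any kind (+$24,000 flat): $83,125 + $24,000 = $107,125.
$107,125 is within the $250,000 maximum.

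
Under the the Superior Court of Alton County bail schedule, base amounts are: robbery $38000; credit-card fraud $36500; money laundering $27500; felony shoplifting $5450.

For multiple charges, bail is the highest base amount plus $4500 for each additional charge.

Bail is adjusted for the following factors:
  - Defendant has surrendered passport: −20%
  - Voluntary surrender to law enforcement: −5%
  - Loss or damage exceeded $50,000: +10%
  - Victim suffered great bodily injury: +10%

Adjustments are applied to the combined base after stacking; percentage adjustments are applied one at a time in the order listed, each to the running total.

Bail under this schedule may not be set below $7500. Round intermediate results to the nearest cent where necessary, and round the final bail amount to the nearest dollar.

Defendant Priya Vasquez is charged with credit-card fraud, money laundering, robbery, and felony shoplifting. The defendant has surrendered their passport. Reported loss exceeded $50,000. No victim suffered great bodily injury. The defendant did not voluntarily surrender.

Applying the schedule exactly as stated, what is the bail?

Base amounts from the schedule: credit-card fraud $36500; money laundering $27500; robbery $38000; felony shoplifting $5450.
Stacking rule: highest base plus $4500 per additional charge. Highest is robbery at $38000; 3 additional charges → +$13500. Combined base = $51500.
Defendant has surrendered passport (−20%): $51500 × 0.8 = $41200.
Loss or damage exceeded $50,000 (+10%): $41200 × 1.1 = $45320.
$45320 is at or above the $7500 minimum.

$45320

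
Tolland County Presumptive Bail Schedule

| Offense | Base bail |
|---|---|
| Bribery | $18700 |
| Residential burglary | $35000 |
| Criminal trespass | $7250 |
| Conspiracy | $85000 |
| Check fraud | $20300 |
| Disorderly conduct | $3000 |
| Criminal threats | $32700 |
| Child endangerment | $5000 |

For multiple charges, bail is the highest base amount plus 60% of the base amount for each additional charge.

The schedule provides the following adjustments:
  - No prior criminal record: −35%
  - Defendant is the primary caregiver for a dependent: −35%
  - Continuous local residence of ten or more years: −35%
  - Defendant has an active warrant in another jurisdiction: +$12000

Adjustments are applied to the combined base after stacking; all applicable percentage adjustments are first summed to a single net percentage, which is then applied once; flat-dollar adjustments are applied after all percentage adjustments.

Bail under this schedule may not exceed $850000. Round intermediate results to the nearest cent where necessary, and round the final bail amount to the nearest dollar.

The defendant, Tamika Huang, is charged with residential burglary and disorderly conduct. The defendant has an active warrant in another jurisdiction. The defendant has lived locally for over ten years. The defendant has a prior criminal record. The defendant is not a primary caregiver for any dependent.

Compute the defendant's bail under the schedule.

Base amounts from the schedule: residential burglary $35000; disorderly conduct $3000.
Stacking rule: highest base plus 60% of each additional charge. Highest is residential burglary at $35000. Additional: $3000 × 60% = $1800. Combined base = $35000 + $1800 = $36800.
Continuous local residence of ten or more years (−35%): $36800 × 0.65 = $23920.
Defendant has an active warrant in another jurisdiction (+$12000 flat): $23920 + $12000 = $35920.
$35920 is within the $850000 maximum.

$35920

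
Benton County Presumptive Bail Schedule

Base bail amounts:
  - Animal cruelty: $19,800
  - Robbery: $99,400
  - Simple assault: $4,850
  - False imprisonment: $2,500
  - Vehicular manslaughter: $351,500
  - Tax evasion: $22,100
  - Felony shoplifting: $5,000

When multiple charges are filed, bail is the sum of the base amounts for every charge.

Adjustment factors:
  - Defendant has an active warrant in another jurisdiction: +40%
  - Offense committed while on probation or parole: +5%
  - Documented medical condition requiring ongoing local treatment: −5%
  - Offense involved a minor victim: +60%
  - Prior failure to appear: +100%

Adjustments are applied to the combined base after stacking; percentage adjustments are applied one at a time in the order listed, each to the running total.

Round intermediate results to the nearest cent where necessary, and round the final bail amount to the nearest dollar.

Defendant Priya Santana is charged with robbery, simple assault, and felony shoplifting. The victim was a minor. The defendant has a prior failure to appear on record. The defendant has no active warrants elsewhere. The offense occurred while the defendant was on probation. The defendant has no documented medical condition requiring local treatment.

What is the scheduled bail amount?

Base amounts from the schedule: robbery $99,400; simple assault $4,850; felony shoplifting $5,000.
Stacking rule: sum of all bases. $99,400 + $4,850 + $5,000 = $109,250.
Offense committed while on probation or parole (+5%): $109,250 × 1.05 = $114,712.50.
Offense involved a minor victim (+60%): $114,712.50 × 1.6 = $183,540.
Prior failure to appear (+100%): $183,540 × 2 = $367,080.

$367,080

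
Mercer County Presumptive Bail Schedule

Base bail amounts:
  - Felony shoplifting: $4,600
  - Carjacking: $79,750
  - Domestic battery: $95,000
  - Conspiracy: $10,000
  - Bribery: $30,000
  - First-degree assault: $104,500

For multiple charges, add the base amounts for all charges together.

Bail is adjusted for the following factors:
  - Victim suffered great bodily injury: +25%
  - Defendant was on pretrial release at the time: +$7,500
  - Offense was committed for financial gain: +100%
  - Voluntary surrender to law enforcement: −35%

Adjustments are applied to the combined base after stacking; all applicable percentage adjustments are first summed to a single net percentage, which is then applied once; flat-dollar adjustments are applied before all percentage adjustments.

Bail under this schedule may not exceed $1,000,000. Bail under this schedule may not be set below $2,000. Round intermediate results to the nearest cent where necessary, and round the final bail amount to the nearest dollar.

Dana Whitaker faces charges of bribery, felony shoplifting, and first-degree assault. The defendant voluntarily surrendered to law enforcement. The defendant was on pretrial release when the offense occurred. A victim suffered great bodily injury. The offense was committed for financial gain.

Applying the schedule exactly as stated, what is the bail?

$278,540

Base amounts from the schedule: bribery $30,000; felony shoplifting $4,600; first-degree assault $104,500.
Stacking rule: sum of all bases. $30,000 + $4,600 + $104,500 = $139,100.
Defendant was on pretrial release at the time (+$7,500 flat): $139,100 + $7,500 = $146,600.
Net percentage adjustment: +25% +100% −35% = +90%. $146,600 × 1.9 = $278,540.
$278,540 is within the $1,000,000 maximum.
$278,540 is at or above the $2,000 minimum.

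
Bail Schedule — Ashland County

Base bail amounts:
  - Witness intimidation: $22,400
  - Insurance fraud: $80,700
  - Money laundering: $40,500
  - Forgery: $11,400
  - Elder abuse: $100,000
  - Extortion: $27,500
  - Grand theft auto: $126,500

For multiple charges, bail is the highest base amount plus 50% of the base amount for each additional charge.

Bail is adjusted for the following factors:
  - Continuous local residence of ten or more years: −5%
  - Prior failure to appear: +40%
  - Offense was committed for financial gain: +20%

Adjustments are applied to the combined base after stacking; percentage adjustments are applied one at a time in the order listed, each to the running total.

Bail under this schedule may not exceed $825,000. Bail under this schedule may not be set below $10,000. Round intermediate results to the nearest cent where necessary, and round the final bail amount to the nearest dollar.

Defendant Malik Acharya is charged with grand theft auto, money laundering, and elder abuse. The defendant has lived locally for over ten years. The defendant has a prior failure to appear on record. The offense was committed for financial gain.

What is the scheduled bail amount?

Base amounts from the schedule: grand theft auto $126,500; money laundering $40,500; elder abuse $100,000.
Stacking rule: highest base plus 50% of each additional charge. Highest is grand theft auto at $126,500. Additional: $40,500 × 50% = $20,250; $100,000 × 50% = $50,000. Combined base = $126,500 + $70,250 = $196,750.
Continuous local residence of ten or more years (−5%): $196,750 × 0.95 = $186,912.50.
Prior failure to appear (+40%): $186,912.50 × 1.4 = $261,677.50.
Offense was committed for financial gain (+20%): $261,677.50 × 1.2 = $314,013.
$314,013 is within the $825,000 maximum.
$314,013 is at or above the $10,000 minimum.

$314,013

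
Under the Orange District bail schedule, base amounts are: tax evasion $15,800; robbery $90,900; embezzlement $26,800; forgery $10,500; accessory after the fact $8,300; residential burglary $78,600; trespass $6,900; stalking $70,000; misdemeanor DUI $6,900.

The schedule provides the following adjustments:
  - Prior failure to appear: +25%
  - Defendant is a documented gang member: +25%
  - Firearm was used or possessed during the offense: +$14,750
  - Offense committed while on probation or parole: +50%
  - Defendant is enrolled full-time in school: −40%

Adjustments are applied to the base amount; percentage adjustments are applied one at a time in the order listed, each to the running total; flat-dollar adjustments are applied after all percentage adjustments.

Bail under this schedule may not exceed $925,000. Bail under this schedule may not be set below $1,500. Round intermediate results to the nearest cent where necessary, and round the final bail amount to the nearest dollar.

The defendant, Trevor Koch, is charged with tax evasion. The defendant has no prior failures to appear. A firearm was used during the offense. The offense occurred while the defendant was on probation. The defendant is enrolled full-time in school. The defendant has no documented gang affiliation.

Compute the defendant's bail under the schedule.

Base amounts from the schedule: tax evasion $15,800.
Single charge. Combined base = $15,800.
Offense committed while on probation or parole (+50%): $15,800 × 1.5 = $23,700.
Defendant is enrolled full-time in school (−40%): $23,700 × 0.6 = $14,220.
Firearm was used or possessed during the offense (+$14,750 flat): $14,220 + $14,750 = $28,970.
$28,970 is within the $925,000 maximum.
$28,970 is at or above the $1,500 minimum.

$28,970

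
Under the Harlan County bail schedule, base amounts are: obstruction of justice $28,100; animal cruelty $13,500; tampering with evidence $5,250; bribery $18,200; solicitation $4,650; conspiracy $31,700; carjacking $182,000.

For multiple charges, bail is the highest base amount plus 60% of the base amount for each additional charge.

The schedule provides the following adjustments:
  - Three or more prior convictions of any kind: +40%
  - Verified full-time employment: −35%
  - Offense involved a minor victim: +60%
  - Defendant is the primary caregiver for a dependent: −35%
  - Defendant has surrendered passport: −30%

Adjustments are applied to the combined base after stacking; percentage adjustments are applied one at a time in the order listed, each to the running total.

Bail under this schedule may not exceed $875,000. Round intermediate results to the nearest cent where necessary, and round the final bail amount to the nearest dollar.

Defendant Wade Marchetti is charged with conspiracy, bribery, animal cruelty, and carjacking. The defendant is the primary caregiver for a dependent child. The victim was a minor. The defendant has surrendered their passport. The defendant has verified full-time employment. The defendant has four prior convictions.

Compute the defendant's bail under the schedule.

Base amounts from the schedule: conspiracy $31,700; bribery $18,200; animal cruelty $13,500; carjacking $182,000.
Stacking rule: highest base plus 60% of each additional charge. Highest is carjacking at $182,000. Additional: $31,700 × 60% = $19,020; $18,200 × 60% = $10,920; $13,500 × 60% = $8,100. Combined base = $182,000 + $38,040 = $220,040.
Three or more prior convictions of any kind (+40%): $220,040 × 1.4 = $308,056.
Verified full-time employment (−35%): $308,056 × 0.65 = $200,236.40.
Offense involved a minor victim (+60%): $200,236.40 × 1.6 = $320,378.24.
Defendant is the primary caregiver for a dependent (−35%): $320,378.24 × 0.65 = $208,245.86.
Defendant has surrendered passport (−30%): $208,245.86 × 0.7 = $145,772.10.
$145,772.10 is within the $875,000 maximum.
Rounded to the nearest dollar: $145,772.

$145,772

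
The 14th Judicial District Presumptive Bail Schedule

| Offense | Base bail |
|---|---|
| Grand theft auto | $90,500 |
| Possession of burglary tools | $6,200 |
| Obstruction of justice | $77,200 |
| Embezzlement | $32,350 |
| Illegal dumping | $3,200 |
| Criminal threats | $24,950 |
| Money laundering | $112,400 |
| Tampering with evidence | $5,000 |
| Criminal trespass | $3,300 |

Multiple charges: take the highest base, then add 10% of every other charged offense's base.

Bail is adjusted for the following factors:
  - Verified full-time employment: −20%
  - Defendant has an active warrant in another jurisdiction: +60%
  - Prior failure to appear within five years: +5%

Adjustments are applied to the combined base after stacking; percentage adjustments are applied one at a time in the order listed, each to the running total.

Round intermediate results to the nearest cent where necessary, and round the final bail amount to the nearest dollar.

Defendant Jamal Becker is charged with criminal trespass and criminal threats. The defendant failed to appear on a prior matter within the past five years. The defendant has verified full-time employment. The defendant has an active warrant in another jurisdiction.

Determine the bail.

$33,976

Base amounts from the schedule: criminal trespass $3,300; criminal threats $24,950.
Stacking rule: highest base plus 10% of each additional charge. Highest is criminal threats at $24,950. Additional: $3,300 × 10% = $330. Combined base = $24,950 + $330 = $25,280.
Verified full-time employment (−20%): $25,280 × 0.8 = $20,224.
Defendant has an active warrant in another jurisdiction (+60%): $20,224 × 1.6 = $32,358.40.
Prior failure to appear within five years (+5%): $32,358.40 × 1.05 = $33,976.32.
Rounded to the nearest dollar: $33,976.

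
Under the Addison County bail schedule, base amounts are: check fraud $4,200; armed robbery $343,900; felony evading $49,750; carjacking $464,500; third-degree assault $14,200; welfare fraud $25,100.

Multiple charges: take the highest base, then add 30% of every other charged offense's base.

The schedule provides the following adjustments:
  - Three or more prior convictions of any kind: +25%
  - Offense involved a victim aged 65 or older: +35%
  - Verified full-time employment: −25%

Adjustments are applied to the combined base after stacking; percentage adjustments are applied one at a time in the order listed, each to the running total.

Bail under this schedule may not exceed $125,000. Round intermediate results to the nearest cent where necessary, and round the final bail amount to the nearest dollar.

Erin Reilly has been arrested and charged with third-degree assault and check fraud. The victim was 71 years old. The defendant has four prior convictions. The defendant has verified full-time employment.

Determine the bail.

$19,567

Base amounts from the schedule: third-degree assault $14,200; check fraud $4,200.
Stacking rule: highest base plus 30% of each additional charge. Highest is third-degree assault at $14,200. Additional: $4,200 × 30% = $1,260. Combined base = $14,200 + $1,260 = $15,460.
Three or more prior convictions of any kind (+25%): $15,460 × 1.25 = $19,325.
Offense involved a victim aged 65 or older (+35%): $19,325 × 1.35 = $26,088.75.
Verified full-time employment (−25%): $26,088.75 × 0.75 = $19,566.56.
$19,566.56 is within the $125,000 maximum.
Rounded to the nearest dollar: $19,567.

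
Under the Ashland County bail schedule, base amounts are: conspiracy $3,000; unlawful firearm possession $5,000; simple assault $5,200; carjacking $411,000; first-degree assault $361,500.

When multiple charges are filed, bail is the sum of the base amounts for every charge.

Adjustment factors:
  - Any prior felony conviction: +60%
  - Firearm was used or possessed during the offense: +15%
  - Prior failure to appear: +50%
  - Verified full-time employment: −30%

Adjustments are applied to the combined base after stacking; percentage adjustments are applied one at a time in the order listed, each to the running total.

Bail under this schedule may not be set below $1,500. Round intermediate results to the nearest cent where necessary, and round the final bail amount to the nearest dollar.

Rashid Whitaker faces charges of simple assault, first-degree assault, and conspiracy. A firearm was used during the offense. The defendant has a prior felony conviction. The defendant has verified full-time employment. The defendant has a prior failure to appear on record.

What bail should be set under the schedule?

$714,260

Base amounts from the schedule: simple assault $5,200; first-degree assault $361,500; conspiracy $3,000.
Stacking rule: sum of all bases. $5,200 + $361,500 + $3,000 = $369,700.
Any prior felony conviction (+60%): $369,700 × 1.6 = $591,520.
Firearm was used or possessed during the offense (+15%): $591,520 × 1.15 = $680,248.
Prior failure to appear (+50%): $680,248 × 1.5 = $1,020,372.
Verified full-time employment (−30%): $1,020,372 × 0.7 = $714,260.40.
$714,260.40 is at or above the $1,500 minimum.
Rounded to the nearest dollar: $714,260.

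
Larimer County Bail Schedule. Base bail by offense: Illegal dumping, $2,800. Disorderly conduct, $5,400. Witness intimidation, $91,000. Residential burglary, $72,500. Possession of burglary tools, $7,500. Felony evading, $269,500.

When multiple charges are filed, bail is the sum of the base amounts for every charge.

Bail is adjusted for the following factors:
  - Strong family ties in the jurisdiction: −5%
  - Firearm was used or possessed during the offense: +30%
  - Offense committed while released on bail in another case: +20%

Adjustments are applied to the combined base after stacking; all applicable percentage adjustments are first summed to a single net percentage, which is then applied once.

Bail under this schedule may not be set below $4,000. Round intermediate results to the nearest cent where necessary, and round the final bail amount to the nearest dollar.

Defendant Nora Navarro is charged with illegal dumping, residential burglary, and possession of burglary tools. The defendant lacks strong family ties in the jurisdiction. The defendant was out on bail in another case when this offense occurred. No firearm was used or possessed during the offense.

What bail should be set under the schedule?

$99,360

Base amounts from the schedule: illegal dumping $2,800; residential burglary $72,500; possession of burglary tools $7,500.
Stacking rule: sum of all bases. $2,800 + $72,500 + $7,500 = $82,800.
Offense committed while released on bail in another case (+20%): $82,800 × 1.2 = $99,360.
$99,360 is at or above the $4,000 minimum.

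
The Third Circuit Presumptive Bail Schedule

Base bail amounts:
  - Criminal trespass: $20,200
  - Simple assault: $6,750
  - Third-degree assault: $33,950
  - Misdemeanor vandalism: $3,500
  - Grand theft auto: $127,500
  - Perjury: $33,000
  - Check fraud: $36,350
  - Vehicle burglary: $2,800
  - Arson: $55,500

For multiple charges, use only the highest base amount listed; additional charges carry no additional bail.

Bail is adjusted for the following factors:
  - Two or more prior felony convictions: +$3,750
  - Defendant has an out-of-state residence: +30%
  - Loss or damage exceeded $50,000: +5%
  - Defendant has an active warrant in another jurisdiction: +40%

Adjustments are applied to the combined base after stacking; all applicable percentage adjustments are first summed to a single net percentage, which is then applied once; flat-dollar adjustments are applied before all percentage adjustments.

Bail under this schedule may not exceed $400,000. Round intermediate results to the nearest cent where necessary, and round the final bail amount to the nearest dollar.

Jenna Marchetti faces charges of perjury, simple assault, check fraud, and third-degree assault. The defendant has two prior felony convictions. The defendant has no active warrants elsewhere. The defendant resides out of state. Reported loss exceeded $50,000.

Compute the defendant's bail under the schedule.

Base amounts from the schedule: perjury $33,000; simple assault $6,750; check fraud $36,350; third-degree assault $33,950.
Stacking rule: use the highest base only. Highest is check fraud at $36,350. Combined base = $36,350.
Two or more prior felony convictions (+$3,750 flat): $36,350 + $3,750 = $40,100.
Net percentage adjustment: +30% +5% = +35%. $40,100 × 1.35 = $54,135.
$54,135 is within the $400,000 maximum.

$54,135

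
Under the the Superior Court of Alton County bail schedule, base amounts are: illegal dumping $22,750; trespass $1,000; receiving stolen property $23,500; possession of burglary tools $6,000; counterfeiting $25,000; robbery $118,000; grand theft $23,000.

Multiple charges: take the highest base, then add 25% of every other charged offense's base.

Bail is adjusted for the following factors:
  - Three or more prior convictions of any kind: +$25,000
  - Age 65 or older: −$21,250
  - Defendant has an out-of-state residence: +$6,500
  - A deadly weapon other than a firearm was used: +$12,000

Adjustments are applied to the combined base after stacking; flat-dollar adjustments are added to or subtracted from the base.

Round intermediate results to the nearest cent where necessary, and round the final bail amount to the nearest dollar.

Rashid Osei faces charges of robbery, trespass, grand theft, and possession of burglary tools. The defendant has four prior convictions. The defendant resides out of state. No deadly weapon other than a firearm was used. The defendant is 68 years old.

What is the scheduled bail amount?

$135,750

Base amounts from the schedule: robbery $118,000; trespass $1,000; grand theft $23,000; possession of burglary tools $6,000.
Stacking rule: highest base plus 25% of each additional charge. Highest is robbery at $118,000. Additional: $1,000 × 25% = $250; $23,000 × 25% = $5,750; $6,000 × 25% = $1,500. Combined base = $118,000 + $7,500 = $125,500.
Three or more prior convictions of any kind (+$25,000 flat): $125,500 + $25,000 = $150,500.
Age 65 or older (−$21,250 flat): $150,500 − $21,250 = $129,250.
Defendant has an out-of-state residence (+$6,500 flat): $129,250 + $6,500 = $135,750.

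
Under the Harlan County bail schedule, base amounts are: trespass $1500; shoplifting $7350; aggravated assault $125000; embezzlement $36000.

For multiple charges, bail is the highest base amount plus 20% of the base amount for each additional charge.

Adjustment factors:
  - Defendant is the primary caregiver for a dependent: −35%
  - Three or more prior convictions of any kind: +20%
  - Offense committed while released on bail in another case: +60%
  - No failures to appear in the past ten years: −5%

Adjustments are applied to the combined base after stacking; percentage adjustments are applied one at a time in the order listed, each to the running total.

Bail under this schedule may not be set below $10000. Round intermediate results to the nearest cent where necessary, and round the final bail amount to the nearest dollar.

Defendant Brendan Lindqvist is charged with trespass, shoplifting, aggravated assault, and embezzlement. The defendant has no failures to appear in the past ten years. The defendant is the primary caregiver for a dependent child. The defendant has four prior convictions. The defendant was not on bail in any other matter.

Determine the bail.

$99272

Base amounts from the schedule: trespass $1500; shoplifting $7350; aggravated assault $125000; embezzlement $36000.
Stacking rule: highest base plus 20% of each additional charge. Highest is aggravated assault at $125000. Additional: $1500 × 20% = $300; $7350 × 20% = $1470; $36000 × 20% = $7200. Combined base = $125000 + $8970 = $133970.
Defendant is the primary caregiver for a dependent (−35%): $133970 × 0.65 = $87080.50.
Three or more prior convictions of any kind (+20%): $87080.50 × 1.2 = $104496.60.
No failures to appear in the past ten years (−5%): $104496.60 × 0.95 = $99271.77.
$99271.77 is at or above the $10000 minimum.
Rounded to the nearest dollar: $99272.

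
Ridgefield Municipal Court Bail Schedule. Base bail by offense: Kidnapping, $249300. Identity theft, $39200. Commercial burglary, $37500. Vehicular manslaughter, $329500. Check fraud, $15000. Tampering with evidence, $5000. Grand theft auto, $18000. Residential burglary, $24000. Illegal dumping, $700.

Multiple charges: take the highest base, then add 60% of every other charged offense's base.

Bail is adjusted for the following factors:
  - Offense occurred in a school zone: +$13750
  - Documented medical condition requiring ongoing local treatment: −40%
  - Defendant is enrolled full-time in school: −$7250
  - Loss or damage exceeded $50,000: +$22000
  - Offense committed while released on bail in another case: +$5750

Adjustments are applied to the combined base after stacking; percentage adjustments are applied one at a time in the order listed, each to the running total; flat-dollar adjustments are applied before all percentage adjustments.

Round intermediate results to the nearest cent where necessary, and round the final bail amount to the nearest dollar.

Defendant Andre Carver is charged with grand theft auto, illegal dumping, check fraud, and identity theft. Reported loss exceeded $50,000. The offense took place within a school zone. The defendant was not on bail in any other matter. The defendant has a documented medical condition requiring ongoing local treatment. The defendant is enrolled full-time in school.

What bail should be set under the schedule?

Base amounts from the schedule: grand theft auto $18000; illegal dumping $700; check fraud $15000; identity theft $39200.
Stacking rule: highest base plus 60% of each additional charge. Highest is identity theft at $39200. Additional: $18000 × 60% = $10800; $700 × 60% = $420; $15000 × 60% = $9000. Combined base = $39200 + $20220 = $59420.
Offense occurred in a school zone (+$13750 flat): $59420 + $13750 = $73170.
Defendant is enrolled full-time in school (−$7250 flat): $73170 − $7250 = $65920.
Loss or damage exceeded $50,000 (+$22000 flat): $65920 + $22000 = $87920.
Documented medical condition requiring ongoing local treatment (−40%): $87920 × 0.6 = $52752.

$52752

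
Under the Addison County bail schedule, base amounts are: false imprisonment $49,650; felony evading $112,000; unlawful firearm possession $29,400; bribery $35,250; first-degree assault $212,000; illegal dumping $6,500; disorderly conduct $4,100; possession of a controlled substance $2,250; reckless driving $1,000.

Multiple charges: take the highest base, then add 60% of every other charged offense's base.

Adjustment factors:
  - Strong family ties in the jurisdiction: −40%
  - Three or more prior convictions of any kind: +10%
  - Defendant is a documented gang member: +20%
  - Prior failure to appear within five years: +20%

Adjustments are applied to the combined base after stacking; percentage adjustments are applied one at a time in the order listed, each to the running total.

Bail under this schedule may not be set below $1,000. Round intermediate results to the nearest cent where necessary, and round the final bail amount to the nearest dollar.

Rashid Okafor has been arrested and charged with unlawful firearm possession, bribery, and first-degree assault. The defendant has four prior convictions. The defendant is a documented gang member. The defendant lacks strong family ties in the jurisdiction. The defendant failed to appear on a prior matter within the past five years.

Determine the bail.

$397,251

Base amounts from the schedule: unlawful firearm possession $29,400; bribery $35,250; first-degree assault $212,000.
Stacking rule: highest base plus 60% of each additional charge. Highest is first-degree assault at $212,000. Additional: $29,400 × 60% = $17,640; $35,250 × 60% = $21,150. Combined base = $212,000 + $38,790 = $250,790.
Three or more prior convictions of any kind (+10%): $250,790 × 1.1 = $275,869.
Defendant is a documented gang member (+20%): $275,869 × 1.2 = $331,042.80.
Prior failure to appear within five years (+20%): $331,042.80 × 1.2 = $397,251.36.
$397,251.36 is at or above the $1,000 minimum.
Rounded to the nearest dollar: $397,251.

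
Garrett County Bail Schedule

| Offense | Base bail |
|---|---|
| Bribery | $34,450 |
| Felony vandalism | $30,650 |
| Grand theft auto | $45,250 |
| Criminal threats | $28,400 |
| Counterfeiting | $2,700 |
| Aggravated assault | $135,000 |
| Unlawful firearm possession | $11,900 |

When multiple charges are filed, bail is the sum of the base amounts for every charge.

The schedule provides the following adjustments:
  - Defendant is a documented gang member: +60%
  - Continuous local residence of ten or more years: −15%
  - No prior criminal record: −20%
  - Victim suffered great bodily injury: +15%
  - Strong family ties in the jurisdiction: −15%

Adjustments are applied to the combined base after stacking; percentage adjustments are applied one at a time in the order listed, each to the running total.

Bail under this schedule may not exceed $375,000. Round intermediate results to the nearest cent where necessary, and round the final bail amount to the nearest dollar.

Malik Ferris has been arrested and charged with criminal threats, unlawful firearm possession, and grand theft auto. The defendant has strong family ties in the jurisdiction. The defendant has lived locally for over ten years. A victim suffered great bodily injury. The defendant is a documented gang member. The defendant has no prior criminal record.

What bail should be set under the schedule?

$90,984

Base amounts from the schedule: criminal threats $28,400; unlawful firearm possession $11,900; grand theft auto $45,250.
Stacking rule: sum of all bases. $28,400 + $11,900 + $45,250 = $85,550.
Defendant is a documented gang member (+60%): $85,550 × 1.6 = $136,880.
Continuous local residence of ten or more years (−15%): $136,880 × 0.85 = $116,348.
No prior criminal record (−20%): $116,348 × 0.8 = $93,078.40.
Victim suffered great bodily injury (+15%): $93,078.40 × 1.15 = $107,040.16.
Strong family ties in the jurisdiction (−15%): $107,040.16 × 0.85 = $90,984.14.
$90,984.14 is within the $375,000 maximum.
Rounded to the nearest dollar: $90,984.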